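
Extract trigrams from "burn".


Word: "burn" (length 4)
Number of trigrams = 4 - 3 + 1 = 2
  Position 0: "bur"
  Position 1: "urn"
Trigrams = "bur", "urn"


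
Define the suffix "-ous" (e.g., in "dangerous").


Suffix: -ous
Example: dangerous = danger + -ous
Meaning = having quality of


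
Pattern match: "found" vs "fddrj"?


Pattern of "found": [0, 1, 2, 3, 4]
Pattern of "fddrj": [0, 1, 1, 2, 3]
Patterns do not match
Same pattern = No


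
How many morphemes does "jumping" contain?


Word: "jumping"
Morphemes: jump / -ing
Each morpheme carries meaning
= 2 morphemes


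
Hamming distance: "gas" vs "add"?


Comparing character by character (same length = 3):
  Pos 0: 'g' vs 'a' !=
  Pos 1: 'a' vs 'd' !=
  Pos 2: 's' vs 'd' !=
Hamming distance = 3


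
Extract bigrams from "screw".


Word: "screw" (length 5)
Number of bigrams = 5 - 2 + 1 = 4
  Position 0: "sc"
  Position 1: "cr"
  Position 2: "re"
  Position 3: "ew"
Bigrams = "sc", "cr", "re", "ew"


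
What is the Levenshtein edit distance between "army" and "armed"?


Word 1: "army" (length 4)
Word 2: "armed" (length 5)
One optimal edit sequence (insert/delete/substitute each cost 1):
  1. keep 'a'
  2. keep 'r'
  3. keep 'm'
  4. insert 'e'  (+1)
  5. substitute 'y' -> 'd'  (+1)
Total edit operations: 2
Edit distance = 2


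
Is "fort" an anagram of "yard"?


Word 1: "yard" → sorted: adry
Word 2: "fort" → sorted: fort
Same letters? adry != fort
Anagram = No


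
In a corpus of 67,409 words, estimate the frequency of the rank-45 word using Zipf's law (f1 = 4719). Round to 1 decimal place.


Zipf's law: f(r) = f(1) / r
f(1) = 4719
f(45) = 4719 / 45
= 104.9 occurrences


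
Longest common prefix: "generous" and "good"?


Word 1: "generous"
Word 2: "good"
Comparing from start:
  Pos 0: 'g' == 'g'
  Pos 1: 'e' != 'o' (stop)
LCP = "g" (length 1)


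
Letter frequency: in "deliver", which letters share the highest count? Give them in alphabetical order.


Word: "deliver"
Letter counts:
  'd': 1
  'e': 2
  'i': 1
  'l': 1
  'r': 1
  'v': 1
Maximum count = 2
Most frequent = 'e' (2 times each)


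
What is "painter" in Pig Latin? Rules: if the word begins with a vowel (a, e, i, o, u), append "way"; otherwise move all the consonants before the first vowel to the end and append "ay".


Word: "painter"
Starts with consonant(s) → move to end, add 'ay'
Consonant cluster: "p"
Pig Latin = "ainterpay"


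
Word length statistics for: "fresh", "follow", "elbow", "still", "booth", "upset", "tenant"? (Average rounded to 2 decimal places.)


Lengths: "fresh"=5, "follow"=6, "elbow"=5, "still"=5, "booth"=5, "upset"=5, "tenant"=6
Sum = 37, Count = 7
Average = 37/7 = 5.29
= avg=5.29, min=5, max=6


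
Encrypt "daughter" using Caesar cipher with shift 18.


Word: "daughter"
Shift: 18
Each letter → (letter + shift) mod 26:
  'd' (3) + 18 = 21 → 'v'
  'a' (0) + 18 = 18 → 's'
  'u' (20) + 18 = 12 → 'm'
  'g' (6) + 18 = 24 → 'y'
  'h' (7) + 18 = 25 → 'z'
  't' (19) + 18 = 11 → 'l'
  'e' (4) + 18 = 22 → 'w'
  'r' (17) + 18 = 9 → 'j'
Result = "vsmyzlwj"


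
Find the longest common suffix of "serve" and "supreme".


Word 1: "serve"
Word 2: "supreme"
Comparing from end:
  Pos -1: 'e' == 'e'
  Pos -2: 'v' != 'm' (stop)
LCS = "e" (length 1)


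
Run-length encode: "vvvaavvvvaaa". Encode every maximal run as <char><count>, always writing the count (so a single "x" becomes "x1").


String: "vvvaavvvvaaa"
Scanning for consecutive runs:
  'v' x 3
  'a' x 2
  'v' x 4
  'a' x 3
RLE = "v3a2v4a3"


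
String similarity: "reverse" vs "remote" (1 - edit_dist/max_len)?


Word 1: "reverse" (length 7)
Word 2: "remote" (length 6)
One optimal edit sequence:
  1. keep 'r'
  2. keep 'e'
  3. delete 'v'  (+1)
  4. substitute 'e' -> 'm'  (+1)
  5. substitute 'r' -> 'o'  (+1)
  6. substitute 's' -> 't'  (+1)
  7. keep 'e'
Edit distance = 4
Max length = max(7, 6) = 7
Similarity = 1 - 4/7
= 0.4286


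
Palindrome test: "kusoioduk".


Word: "kusoioduk"
Reversed: "kudoiosuk"
Forward == Backward? kusoioduk != kudoiosuk
Palindrome = No


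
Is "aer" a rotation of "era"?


Word: "era", Candidate: "aer"
Method: check if candidate is substring of word+word
"eraera" contains "aer"? Yes
Is rotation = Yes


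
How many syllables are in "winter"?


Word: "winter"
Syllable breakdown: win | ter
Counting: 2 parts
= 2 syllables


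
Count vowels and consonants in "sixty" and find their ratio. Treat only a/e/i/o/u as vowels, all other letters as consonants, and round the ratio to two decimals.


Word: "sixty"
Vowels (a,e,i,o,u): 1
Consonants: 4
Ratio = 1/4
= 0.25


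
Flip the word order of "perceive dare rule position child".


Original: "perceive dare rule position child"
Words (1..n): perceive | dare | rule | position | child
Reversed (n..1): child | position | rule | dare | perceive
Result = "child position rule dare perceive"


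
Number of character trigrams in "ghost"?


Word: "ghost" (length 5)
Number of 3-grams = length - 3 + 1 = 5 - 3 + 1
= 3


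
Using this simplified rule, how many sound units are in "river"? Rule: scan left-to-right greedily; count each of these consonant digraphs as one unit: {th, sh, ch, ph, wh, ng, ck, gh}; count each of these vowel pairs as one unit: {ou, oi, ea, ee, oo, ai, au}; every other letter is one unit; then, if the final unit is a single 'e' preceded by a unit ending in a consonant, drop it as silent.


Word: "river" (5 letters)
Left-to-right scan:
  [1] 'r' (letter)
  [2] 'i' (letter)
  [3] 'v' (letter)
  [4] 'e' (letter)
  [5] 'r' (letter)
Units from scan: 5
Sound units = 5 units


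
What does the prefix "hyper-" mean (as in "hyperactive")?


Prefix: hyper-
Example: hyperactive = hyper- + active
Meaning = over / excessive


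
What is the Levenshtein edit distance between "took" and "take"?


Word 1: "took" (length 4)
Word 2: "take" (length 4)
One optimal edit sequence (insert/delete/substitute each cost 1):
  1. keep 't'
  2. substitute 'o' -> 'a'  (+1)
  3. substitute 'o' -> 'k'  (+1)
  4. substitute 'k' -> 'e'  (+1)
Total edit operations: 3
Edit distance = 3


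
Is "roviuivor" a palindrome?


Word: "roviuivor"
Reversed: "roviuivor"
Forward == Backward? roviuivor == roviuivor
Palindrome = Yes


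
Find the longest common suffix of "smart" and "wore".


Word 1: "smart"
Word 2: "wore"
Comparing from end:
  Pos -1: 't' != 'e' (stop)
LCS = "" (length 0)


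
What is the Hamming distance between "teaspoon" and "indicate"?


Comparing character by character (same length = 8):
  Pos 0: 't' vs 'i' !=
  Pos 1: 'e' vs 'n' !=
  Pos 2: 'a' vs 'd' !=
  Pos 3: 's' vs 'i' !=
  Pos 4: 'p' vs 'c' !=
  Pos 5: 'o' vs 'a' !=
  Pos 6: 'o' vs 't' !=
  Pos 7: 'n' vs 'e' !=
Hamming distance = 8


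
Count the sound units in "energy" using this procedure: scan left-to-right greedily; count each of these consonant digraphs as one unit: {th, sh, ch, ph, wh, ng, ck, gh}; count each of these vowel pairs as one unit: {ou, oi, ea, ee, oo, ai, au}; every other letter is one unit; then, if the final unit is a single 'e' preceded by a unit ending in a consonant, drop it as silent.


Word: "energy" (6 letters)
Left-to-right scan:
  [1] 'e' (letter)
  [2] 'n' (letter)
  [3] 'e' (letter)
  [4] 'r' (letter)
  [5] 'g' (letter)
  [6] 'y' (letter)
Units from scan: 6
Sound units = 6 units


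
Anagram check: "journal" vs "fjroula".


Word 1: "journal" → sorted: ajlnoru
Word 2: "fjroula" → sorted: afjloru
Same letters? ajlnoru != afjloru
Anagram = No


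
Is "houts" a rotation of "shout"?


Word: "shout", Candidate: "houts"
Method: check if candidate is substring of word+word
"shoutshout" contains "houts"? Yes
Is rotation = Yes


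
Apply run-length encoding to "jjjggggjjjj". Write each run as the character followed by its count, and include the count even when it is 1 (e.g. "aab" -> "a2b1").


String: "jjjggggjjjj"
Scanning for consecutive runs:
  'j' x 3
  'g' x 4
  'j' x 4
RLE = "j3g4j4"


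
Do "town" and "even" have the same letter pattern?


Pattern of "town": [0, 1, 2, 3]
Pattern of "even": [0, 1, 0, 2]
Patterns do not match
Same pattern = No


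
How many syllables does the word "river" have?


Word: "river"
Syllable breakdown: riv-er
Counting: 2 parts
= 2 syllables


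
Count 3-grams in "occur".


Word: "occur" (length 5)
Number of 3-grams = length - 3 + 1 = 5 - 3 + 1
= 3


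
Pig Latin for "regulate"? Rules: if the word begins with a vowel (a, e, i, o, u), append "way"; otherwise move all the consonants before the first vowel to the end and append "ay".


Word: "regulate"
Starts with consonant(s) → move to end, add 'ay'
Consonant cluster: "r"
Pig Latin = "egulateray"


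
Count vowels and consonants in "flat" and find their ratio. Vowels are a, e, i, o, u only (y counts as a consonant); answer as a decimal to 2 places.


Word: "flat"
Vowels (a,e,i,o,u): 1
Consonants: 3
Ratio = 1/3
= 0.33


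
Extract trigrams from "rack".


Word: "rack" (length 4)
Number of trigrams = 4 - 3 + 1 = 2
  Position 0: "rac"
  Position 1: "ack"
Trigrams = "rac", "ack"


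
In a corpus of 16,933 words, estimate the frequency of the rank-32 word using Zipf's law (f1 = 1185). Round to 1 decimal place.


Zipf's law: f(r) = f(1) / r
f(1) = 1185
f(32) = 1185 / 32
= 37.0 occurrences


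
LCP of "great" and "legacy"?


Word 1: "great"
Word 2: "legacy"
Comparing from start:
  Pos 0: 'g' != 'l' (stop)
LCP = "" (length 0)


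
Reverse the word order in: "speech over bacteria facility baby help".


Original: "speech over bacteria facility baby help"
Words (1..n): speech | over | bacteria | facility | baby | help
Reversed (n..1): help | baby | facility | bacteria | over | speech
Result = "help baby facility bacteria over speech"


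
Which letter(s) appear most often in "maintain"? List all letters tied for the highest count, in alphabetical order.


Word: "maintain"
Letter counts:
  'a': 2
  'i': 2
  'm': 1
  'n': 2
  't': 1
Maximum count = 2
Most frequent = 'a', 'i', 'n' (2 times each)


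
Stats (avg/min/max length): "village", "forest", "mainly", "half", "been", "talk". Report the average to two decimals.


Lengths: "village"=7, "forest"=6, "mainly"=6, "half"=4, "been"=4, "talk"=4
Sum = 31, Count = 6
Average = 31/6 = 5.17
= avg=5.17, min=4, max=7


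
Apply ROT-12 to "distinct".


Word: "distinct"
Shift: 12
Each letter → (letter + shift) mod 26:
  'd' (3) + 12 = 15 → 'p'
  'i' (8) + 12 = 20 → 'u'
  's' (18) + 12 = 4 → 'e'
  't' (19) + 12 = 5 → 'f'
  'i' (8) + 12 = 20 → 'u'
  'n' (13) + 12 = 25 → 'z'
  'c' (2) + 12 = 14 → 'o'
  't' (19) + 12 = 5 → 'f'
Result = "puefuzof"


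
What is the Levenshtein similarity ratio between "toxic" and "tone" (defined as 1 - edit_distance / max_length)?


Word 1: "toxic" (length 5)
Word 2: "tone" (length 4)
One optimal edit sequence:
  1. keep 't'
  2. keep 'o'
  3. delete 'x'  (+1)
  4. substitute 'i' -> 'n'  (+1)
  5. substitute 'c' -> 'e'  (+1)
Edit distance = 3
Max length = max(5, 4) = 5
Similarity = 1 - 3/5
= 0.4000


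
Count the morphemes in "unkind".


Word: "unkind"
Morphemes: un- + kind
Each morpheme carries meaning
= 2 morphemes


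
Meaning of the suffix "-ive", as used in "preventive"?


Suffix: -ive
Example: preventive = prevent + -ive
Meaning = tending to


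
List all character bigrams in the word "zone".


Word: "zone" (length 4)
Number of bigrams = 4 - 2 + 1 = 3
  Position 0: "zo"
  Position 1: "on"
  Position 2: "ne"
Bigrams = "zo", "on", "ne"


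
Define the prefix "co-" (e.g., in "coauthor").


Prefix: co-
Example: coauthor (co- + author)
Meaning = together


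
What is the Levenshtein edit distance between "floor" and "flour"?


Word 1: "floor" (length 5)
Word 2: "flour" (length 5)
One optimal edit sequence (insert/delete/substitute each cost 1):
  1. keep 'f'
  2. keep 'l'
  3. keep 'o'
  4. substitute 'o' -> 'u'  (+1)
  5. keep 'r'
Total edit operations: 1
Edit distance = 1


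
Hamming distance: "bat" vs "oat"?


Comparing character by character (same length = 3):
  Pos 0: 'b' vs 'o' !=
  Pos 1: 'a' vs 'a' =
  Pos 2: 't' vs 't' =
Hamming distance = 1


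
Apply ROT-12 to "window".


Word: "window"
Shift: 12
Each letter → (letter + shift) mod 26:
  'w' (22) + 12 = 8 → 'i'
  'i' (8) + 12 = 20 → 'u'
  'n' (13) + 12 = 25 → 'z'
  'd' (3) + 12 = 15 → 'p'
  'o' (14) + 12 = 0 → 'a'
  'w' (22) + 12 = 8 → 'i'
Result = "iuzpai"


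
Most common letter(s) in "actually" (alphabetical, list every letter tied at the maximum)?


Word: "actually"
Letter counts:
  'a': 2
  'c': 1
  'l': 2
  't': 1
  'u': 1
  'y': 1
Maximum count = 2
Most frequent = 'a', 'l' (2 times each)


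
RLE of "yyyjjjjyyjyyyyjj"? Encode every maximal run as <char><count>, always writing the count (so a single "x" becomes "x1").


String: "yyyjjjjyyjyyyyjj"
Scanning for consecutive runs:
  'y' x 3
  'j' x 4
  'y' x 2
  'j' x 1
  'y' x 4
  'j' x 2
RLE = "y3j4y2j1y4j2"


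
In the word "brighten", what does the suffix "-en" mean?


Suffix: -en
Example: brighten = bright + -en
Meaning = to make / become


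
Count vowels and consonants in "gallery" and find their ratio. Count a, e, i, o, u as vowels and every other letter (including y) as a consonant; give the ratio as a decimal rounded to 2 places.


Word: "gallery"
Vowels (a,e,i,o,u): 2
Consonants: 5
Ratio = 2/5
= 0.40


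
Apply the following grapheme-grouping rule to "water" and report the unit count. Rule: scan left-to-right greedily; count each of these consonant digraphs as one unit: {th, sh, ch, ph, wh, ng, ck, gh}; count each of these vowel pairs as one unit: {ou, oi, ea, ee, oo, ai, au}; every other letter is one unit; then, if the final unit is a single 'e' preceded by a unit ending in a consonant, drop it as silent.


Word: "water" (5 letters)
Left-to-right scan:
  1. 'w' (letter)
  2. 'a' (letter)
  3. 't' (letter)
  4. 'e' (letter)
  5. 'r' (letter)
Units from scan: 5
Sound units = 5 units


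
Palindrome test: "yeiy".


Word: "yeiy"
Reversed: "yiey"
Forward == Backward? yeiy != yiey
Palindrome = No


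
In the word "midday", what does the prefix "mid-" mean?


Prefix: mid-
Example: midday = mid- + day
Meaning = middle


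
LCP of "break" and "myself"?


Word 1: "break"
Word 2: "myself"
Comparing from start:
  Pos 0: 'b' != 'm' (stop)
LCP = "" (length 0)


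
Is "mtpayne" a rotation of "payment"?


Word: "payment", Candidate: "mtpayne"
Method: check if candidate is substring of word+word
"paymentpayment" contains "mtpayne"? No
Is rotation = No


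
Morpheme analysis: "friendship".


Word: "friendship"
Morphemes: friend | -ship
Each morpheme carries meaning
= 2 morphemes


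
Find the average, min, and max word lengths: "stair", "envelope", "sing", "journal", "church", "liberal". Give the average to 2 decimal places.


Lengths: "stair"=5, "envelope"=8, "sing"=4, "journal"=7, "church"=6, "liberal"=7
Sum = 37, Count = 6
Average = 37/6 = 6.17
= avg=6.17, min=4, max=8


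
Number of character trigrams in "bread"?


Word: "bread" (length 5)
Number of 3-grams = length - 3 + 1 = 5 - 3 + 1
= 3


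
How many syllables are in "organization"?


Word: "organization"
Syllable breakdown: or / gan / i / za / tion
Counting: 5 parts
= 5 syllables


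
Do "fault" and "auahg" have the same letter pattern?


Pattern of "fault": [0, 1, 2, 3, 4]
Pattern of "auahg": [0, 1, 0, 2, 3]
Patterns do not match
Same pattern = No


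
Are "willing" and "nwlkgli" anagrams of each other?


Word 1: "willing" → sorted: giillnw
Word 2: "nwlkgli" → sorted: gikllnw
Same letters? giillnw != gikllnw
Anagram = No


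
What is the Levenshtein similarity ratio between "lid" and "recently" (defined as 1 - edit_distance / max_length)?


Word 1: "lid" (length 3)
Word 2: "recently" (length 8)
One optimal edit sequence:
  1. insert 'r'  (+1)
  2. insert 'e'  (+1)
  3. insert 'c'  (+1)
  4. insert 'e'  (+1)
  5. insert 'n'  (+1)
  6. substitute 'l' -> 't'  (+1)
  7. substitute 'i' -> 'l'  (+1)
  8. substitute 'd' -> 'y'  (+1)
Edit distance = 8
Max length = max(3, 8) = 8
Similarity = 1 - 8/8
= 0.0000


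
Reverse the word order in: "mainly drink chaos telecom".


Original: "mainly drink chaos telecom"
Words (1..n): mainly | drink | chaos | telecom
Reversed (n..1): telecom | chaos | drink | mainly
Result = "telecom chaos drink mainly"


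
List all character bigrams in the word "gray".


Word: "gray" (length 4)
Number of bigrams = 4 - 2 + 1 = 3
  Position 0: "gr"
  Position 1: "ra"
  Position 2: "ay"
Bigrams = "gr", "ra", "ay"


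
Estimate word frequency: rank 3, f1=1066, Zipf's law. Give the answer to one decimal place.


Zipf's law: f(r) = f(1) / r
f(1) = 1066
f(3) = 1066 / 3
= 355.3 occurrences


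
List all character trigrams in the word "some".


Word: "some" (length 4)
Number of trigrams = 4 - 3 + 1 = 2
  Position 0: "som"
  Position 1: "ome"
Trigrams = "som", "ome"


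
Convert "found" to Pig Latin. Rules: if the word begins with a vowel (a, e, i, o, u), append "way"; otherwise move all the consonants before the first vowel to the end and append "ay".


Word: "found"
Starts with consonant(s) → move to end, add 'ay'
Consonant cluster: "f"
Pig Latin = "oundfay"


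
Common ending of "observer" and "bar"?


Word 1: "observer"
Word 2: "bar"
Comparing from end:
  Pos -1: 'r' == 'r'
  Pos -2: 'e' != 'a' (stop)
LCS = "r" (length 1)


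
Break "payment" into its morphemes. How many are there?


Word: "payment"
Morphemes: pay + -ment
Each morpheme carries meaning
= 2 morphemes


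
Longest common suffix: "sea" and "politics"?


Word 1: "sea"
Word 2: "politics"
Comparing from end:
  Pos -1: 'a' != 's' (stop)
LCS = "" (length 0)


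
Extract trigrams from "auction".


Word: "auction" (length 7)
Number of trigrams = 7 - 3 + 1 = 5
  Position 0: "auc"
  Position 1: "uct"
  Position 2: "cti"
  Position 3: "tio"
  Position 4: "ion"
Trigrams = "auc", "uct", "cti", "tio", "ion"


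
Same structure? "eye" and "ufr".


Pattern of "eye": [0, 1, 0]
Pattern of "ufr": [0, 1, 2]
Patterns do not match
Same pattern = No


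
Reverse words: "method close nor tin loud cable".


Original: "method close nor tin loud cable"
Words (1..n): method | close | nor | tin | loud | cable
Reversed (n..1): cable | loud | tin | nor | close | method
Result = "cable loud tin nor close method"


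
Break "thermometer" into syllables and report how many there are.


Word: "thermometer"
Syllable breakdown: ther · mom · e · ter
Counting: 4 parts
= 4 syllables


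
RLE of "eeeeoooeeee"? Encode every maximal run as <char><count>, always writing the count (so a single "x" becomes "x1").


String: "eeeeoooeeee"
Scanning for consecutive runs:
  'e' x 4
  'o' x 3
  'e' x 4
RLE = "e4o3e4"


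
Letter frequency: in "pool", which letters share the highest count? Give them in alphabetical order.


Word: "pool"
Letter counts:
  'l': 1
  'o': 2
  'p': 1
Maximum count = 2
Most frequent = 'o' (2 times each)


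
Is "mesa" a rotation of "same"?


Word: "same", Candidate: "mesa"
Method: check if candidate is substring of word+word
"samesame" contains "mesa"? Yes
Is rotation = Yes


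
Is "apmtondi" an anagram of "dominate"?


Word 1: "dominate" → sorted: adeimnot
Word 2: "apmtondi" → sorted: adimnopt
Same letters? adeimnot != adimnopt
Anagram = No


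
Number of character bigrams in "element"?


Word: "element" (length 7)
Number of 2-grams = length - 2 + 1 = 7 - 2 + 1
= 6


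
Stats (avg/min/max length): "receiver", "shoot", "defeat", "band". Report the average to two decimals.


Lengths: "receiver"=8, "shoot"=5, "defeat"=6, "band"=4
Sum = 23, Count = 4
Average = 23/4 = 5.75
= avg=5.75, min=4, max=8


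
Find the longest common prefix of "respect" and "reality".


Word 1: "respect"
Word 2: "reality"
Comparing from start:
  Pos 0: 'r' == 'r'
  Pos 1: 'e' == 'e'
  Pos 2: 's' != 'a' (stop)
LCP = "re" (length 2)


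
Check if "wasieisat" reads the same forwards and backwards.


Word: "wasieisat"
Reversed: "tasieisaw"
Forward == Backward? wasieisat != tasieisaw
Palindrome = No


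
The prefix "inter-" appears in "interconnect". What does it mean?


Prefix: inter-
As in: interconnect -> inter- + connect
Meaning = between


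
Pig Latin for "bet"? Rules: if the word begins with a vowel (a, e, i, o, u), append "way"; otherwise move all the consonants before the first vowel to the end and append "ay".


Word: "bet"
Starts with consonant(s) → move to end, add 'ay'
Consonant cluster: "b"
Pig Latin = "etbay"


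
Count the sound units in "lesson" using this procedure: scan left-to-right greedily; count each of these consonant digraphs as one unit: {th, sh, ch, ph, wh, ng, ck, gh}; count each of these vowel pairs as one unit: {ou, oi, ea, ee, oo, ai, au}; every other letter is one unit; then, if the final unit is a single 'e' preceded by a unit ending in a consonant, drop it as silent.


Word: "lesson" (6 letters)
Left-to-right scan:
  1. 'l' (letter)
  2. 'e' (letter)
  3. 's' (letter)
  4. 's' (letter)
  5. 'o' (letter)
  6. 'n' (letter)
Units from scan: 6
Sound units = 6 units


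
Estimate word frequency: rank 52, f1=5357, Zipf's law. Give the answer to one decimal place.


Zipf's law: f(r) = f(1) / r
f(1) = 5357
f(52) = 5357 / 52
= 103.0 occurrences


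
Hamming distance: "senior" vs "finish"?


Comparing character by character (same length = 6):
  Pos 0: 's' vs 'f' !=
  Pos 1: 'e' vs 'i' !=
  Pos 2: 'n' vs 'n' =
  Pos 3: 'i' vs 'i' =
  Pos 4: 'o' vs 's' !=
  Pos 5: 'r' vs 'h' !=
Hamming distance = 4


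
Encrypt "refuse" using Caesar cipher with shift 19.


Word: "refuse"
Shift: 19
Each letter → (letter + shift) mod 26:
  'r' (17) + 19 = 10 → 'k'
  'e' (4) + 19 = 23 → 'x'
  'f' (5) + 19 = 24 → 'y'
  'u' (20) + 19 = 13 → 'n'
  's' (18) + 19 = 11 → 'l'
  'e' (4) + 19 = 23 → 'x'
Result = "kxynlx"


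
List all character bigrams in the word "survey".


Word: "survey" (length 6)
Number of bigrams = 6 - 2 + 1 = 5
  Position 0: "su"
  Position 1: "ur"
  Position 2: "rv"
  Position 3: "ve"
  Position 4: "ey"
Bigrams = "su", "ur", "rv", "ve", "ey"


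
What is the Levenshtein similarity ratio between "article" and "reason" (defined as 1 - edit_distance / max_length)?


Word 1: "article" (length 7)
Word 2: "reason" (length 6)
One optimal edit sequence:
  1. delete 'a'  (+1)
  2. keep 'r'
  3. substitute 't' -> 'e'  (+1)
  4. substitute 'i' -> 'a'  (+1)
  5. substitute 'c' -> 's'  (+1)
  6. substitute 'l' -> 'o'  (+1)
  7. substitute 'e' -> 'n'  (+1)
Edit distance = 6
Max length = max(7, 6) = 7
Similarity = 1 - 6/7
= 0.1429


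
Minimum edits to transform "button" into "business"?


Word 1: "button" (length 6)
Word 2: "business" (length 8)
One optimal edit sequence (insert/delete/substitute each cost 1):
  1. keep 'b'
  2. keep 'u'
  3. insert 's'  (+1)
  4. insert 'i'  (+1)
  5. substitute 't' -> 'n'  (+1)
  6. substitute 't' -> 'e'  (+1)
  7. substitute 'o' -> 's'  (+1)
  8. substitute 'n' -> 's'  (+1)
Total edit operations: 6
Edit distance = 6


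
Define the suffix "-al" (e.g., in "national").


Suffix: -al
Example: national = nation + -al
Meaning = relating to


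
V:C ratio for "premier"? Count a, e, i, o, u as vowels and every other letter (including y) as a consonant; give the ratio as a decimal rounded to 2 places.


Word: "premier"
Vowels (a,e,i,o,u): 3
Consonants: 4
Ratio = 3/4
= 0.75


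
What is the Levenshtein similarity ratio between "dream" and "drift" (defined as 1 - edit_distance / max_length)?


Word 1: "dream" (length 5)
Word 2: "drift" (length 5)
One optimal edit sequence:
  1. keep 'd'
  2. keep 'r'
  3. substitute 'e' -> 'i'  (+1)
  4. substitute 'a' -> 'f'  (+1)
  5. substitute 'm' -> 't'  (+1)
Edit distance = 3
Max length = max(5, 5) = 5
Similarity = 1 - 3/5
= 0.4000


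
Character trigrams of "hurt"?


Word: "hurt" (length 4)
Number of trigrams = 4 - 3 + 1 = 2
  Position 0: "hur"
  Position 1: "urt"
Trigrams = "hur", "urt"


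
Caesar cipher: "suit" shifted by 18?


Word: "suit"
Shift: 18
Each letter → (letter + shift) mod 26:
  's' (18) + 18 = 10 → 'k'
  'u' (20) + 18 = 12 → 'm'
  'i' (8) + 18 = 0 → 'a'
  't' (19) + 18 = 11 → 'l'
Result = "kmal"


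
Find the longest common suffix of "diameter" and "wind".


Word 1: "diameter"
Word 2: "wind"
Comparing from end:
  Pos -1: 'r' != 'd' (stop)
LCS = "" (length 0)


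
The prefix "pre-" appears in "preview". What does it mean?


Prefix: pre-
As in: preview -> pre- + view
Meaning = before


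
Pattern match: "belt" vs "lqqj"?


Pattern of "belt": [0, 1, 2, 3]
Pattern of "lqqj": [0, 1, 1, 2]
Patterns do not match
Same pattern = No


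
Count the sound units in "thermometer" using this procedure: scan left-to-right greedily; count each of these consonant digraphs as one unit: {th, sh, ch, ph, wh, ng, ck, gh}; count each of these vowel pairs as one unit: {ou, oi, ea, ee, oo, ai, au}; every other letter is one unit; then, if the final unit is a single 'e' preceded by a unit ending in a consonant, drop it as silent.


Word: "thermometer" (11 letters)
Left-to-right scan:
  [1] 'th' (digraph)
  [2] 'e' (letter)
  [3] 'r' (letter)
  [4] 'm' (letter)
  [5] 'o' (letter)
  [6] 'm' (letter)
  [7] 'e' (letter)
  [8] 't' (letter)
  [9] 'e' (letter)
  [10] 'r' (letter)
Units from scan: 10
Sound units = 10 units


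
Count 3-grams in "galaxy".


Word: "galaxy" (length 6)
Number of 3-grams = length - 3 + 1 = 6 - 3 + 1
= 4


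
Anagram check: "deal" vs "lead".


Word 1: "deal" → sorted: adel
Word 2: "lead" → sorted: adel
Same letters? adel == adel
Anagram = Yes


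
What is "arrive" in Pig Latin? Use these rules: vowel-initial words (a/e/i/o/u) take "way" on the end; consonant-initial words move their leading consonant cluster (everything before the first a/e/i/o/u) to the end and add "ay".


Word: "arrive"
Starts with vowel → add 'way'
Pig Latin = "arriveway"


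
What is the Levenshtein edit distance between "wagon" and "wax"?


Word 1: "wagon" (length 5)
Word 2: "wax" (length 3)
One optimal edit sequence (insert/delete/substitute each cost 1):
  1. keep 'w'
  2. keep 'a'
  3. delete 'g'  (+1)
  4. delete 'o'  (+1)
  5. substitute 'n' -> 'x'  (+1)
Total edit operations: 3
Edit distance = 3


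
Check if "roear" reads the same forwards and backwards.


Word: "roear"
Reversed: "raeor"
Forward == Backward? roear != raeor
Palindrome = No


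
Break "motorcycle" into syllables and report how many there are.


Word: "motorcycle"
Syllable breakdown: mo-tor-cy-cle
Counting: 4 parts
= 4 syllables


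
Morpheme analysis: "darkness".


Word: "darkness"
Morphemes: dark | -ness
Each morpheme carries meaning
= 2 morphemes


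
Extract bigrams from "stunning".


Word: "stunning" (length 8)
Number of bigrams = 8 - 2 + 1 = 7
  Position 0: "st"
  Position 1: "tu"
  Position 2: "un"
  Position 3: "nn"
  Position 4: "ni"
  Position 5: "in"
  Position 6: "ng"
Bigrams = "st", "tu", "un", "nn", "ni", "in", "ng"


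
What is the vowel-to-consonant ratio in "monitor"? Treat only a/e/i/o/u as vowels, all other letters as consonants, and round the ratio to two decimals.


Word: "monitor"
Vowels (a,e,i,o,u): 3
Consonants: 4
Ratio = 3/4
= 0.75


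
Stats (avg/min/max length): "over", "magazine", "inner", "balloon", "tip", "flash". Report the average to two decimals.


Lengths: "over"=4, "magazine"=8, "inner"=5, "balloon"=7, "tip"=3, "flash"=5
Sum = 32, Count = 6
Average = 32/6 = 5.33
= avg=5.33, min=3, max=8


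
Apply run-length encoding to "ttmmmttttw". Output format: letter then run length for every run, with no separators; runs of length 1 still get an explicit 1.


String: "ttmmmttttw"
Scanning for consecutive runs:
  't' x 2
  'm' x 3
  't' x 4
  'w' x 1
RLE = "t2m3t4w1"


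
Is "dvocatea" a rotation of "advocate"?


Word: "advocate", Candidate: "dvocatea"
Method: check if candidate is substring of word+word
"advocateadvocate" contains "dvocatea"? Yes
Is rotation = Yes


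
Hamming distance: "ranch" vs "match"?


Comparing character by character (same length = 5):
  Pos 0: 'r' vs 'm' !=
  Pos 1: 'a' vs 'a' =
  Pos 2: 'n' vs 't' !=
  Pos 3: 'c' vs 'c' =
  Pos 4: 'h' vs 'h' =
Hamming distance = 2


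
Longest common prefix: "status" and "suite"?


Word 1: "status"
Word 2: "suite"
Comparing from start:
  Pos 0: 's' == 's'
  Pos 1: 't' != 'u' (stop)
LCP = "s" (length 1)


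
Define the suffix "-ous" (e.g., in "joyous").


Suffix: -ous
As in: joyous -> joy + -ous
Meaning = having quality of


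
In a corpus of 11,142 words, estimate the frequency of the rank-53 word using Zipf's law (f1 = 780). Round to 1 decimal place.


Zipf's law: f(r) = f(1) / r
f(1) = 780
f(53) = 780 / 53
= 14.7 occurrences


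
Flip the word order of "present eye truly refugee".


Original: "present eye truly refugee"
Words (1..n): present | eye | truly | refugee
Reversed (n..1): refugee | truly | eye | present
Result = "refugee truly eye present"


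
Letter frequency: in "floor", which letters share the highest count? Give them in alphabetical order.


Word: "floor"
Letter counts:
  'f': 1
  'l': 1
  'o': 2
  'r': 1
Maximum count = 2
Most frequent = 'o' (2 times each)


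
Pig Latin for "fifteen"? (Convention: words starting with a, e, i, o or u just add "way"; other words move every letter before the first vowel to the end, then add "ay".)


Word: "fifteen"
Starts with consonant(s) → move to end, add 'ay'
Consonant cluster: "f"
Pig Latin = "ifteenfay"


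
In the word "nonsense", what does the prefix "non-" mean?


Prefix: non-
Example: nonsense (non- + sense)
Meaning = not


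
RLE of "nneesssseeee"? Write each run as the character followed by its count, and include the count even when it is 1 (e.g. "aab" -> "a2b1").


String: "nneesssseeee"
Scanning for consecutive runs:
  'n' x 2
  'e' x 2
  's' x 4
  'e' x 4
RLE = "n2e2s4e4"


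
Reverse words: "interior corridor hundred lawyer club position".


Original: "interior corridor hundred lawyer club position"
Words (1..n): interior | corridor | hundred | lawyer | club | position
Reversed (n..1): position | club | lawyer | hundred | corridor | interior
Result = "position club lawyer hundred corridor interior"


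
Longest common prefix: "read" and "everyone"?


Word 1: "read"
Word 2: "everyone"
Comparing from start:
  Pos 0: 'r' != 'e' (stop)
LCP = "" (length 0)


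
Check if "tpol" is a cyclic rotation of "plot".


Word: "plot", Candidate: "tpol"
Method: check if candidate is substring of word+word
"plotplot" contains "tpol"? No
Is rotation = No


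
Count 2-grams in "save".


Word: "save" (length 4)
Number of 2-grams = length - 2 + 1 = 4 - 2 + 1
= 3


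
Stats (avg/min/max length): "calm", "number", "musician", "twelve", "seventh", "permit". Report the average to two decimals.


Lengths: "calm"=4, "number"=6, "musician"=8, "twelve"=6, "seventh"=7, "permit"=6
Sum = 37, Count = 6
Average = 37/6 = 6.17
= avg=6.17, min=4, max=8


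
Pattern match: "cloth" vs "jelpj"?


Pattern of "cloth": [0, 1, 2, 3, 4]
Pattern of "jelpj": [0, 1, 2, 3, 0]
Patterns do not match
Same pattern = No


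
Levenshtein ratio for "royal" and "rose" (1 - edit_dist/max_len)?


Word 1: "royal" (length 5)
Word 2: "rose" (length 4)
One optimal edit sequence:
  1. keep 'r'
  2. keep 'o'
  3. delete 'y'  (+1)
  4. substitute 'a' -> 's'  (+1)
  5. substitute 'l' -> 'e'  (+1)
Edit distance = 3
Max length = max(5, 4) = 5
Similarity = 1 - 3/5
= 0.4000


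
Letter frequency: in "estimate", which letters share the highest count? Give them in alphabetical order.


Word: "estimate"
Letter counts:
  'a': 1
  'e': 2
  'i': 1
  'm': 1
  's': 1
  't': 2
Maximum count = 2
Most frequent = 'e', 't' (2 times each)


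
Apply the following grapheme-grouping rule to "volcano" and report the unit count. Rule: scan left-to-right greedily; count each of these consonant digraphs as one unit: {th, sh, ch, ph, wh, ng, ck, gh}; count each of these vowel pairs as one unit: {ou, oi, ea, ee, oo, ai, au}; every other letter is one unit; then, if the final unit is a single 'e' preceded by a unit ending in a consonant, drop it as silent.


Word: "volcano" (7 letters)
Left-to-right scan:
  [1] 'v' (letter)
  [2] 'o' (letter)
  [3] 'l' (letter)
  [4] 'c' (letter)
  [5] 'a' (letter)
  [6] 'n' (letter)
  [7] 'o' (letter)
Units from scan: 7
Sound units = 7 units


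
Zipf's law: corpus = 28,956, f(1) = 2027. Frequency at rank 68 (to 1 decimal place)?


Zipf's law: f(r) = f(1) / r
f(1) = 2027
f(68) = 2027 / 68
= 29.8 occurrences


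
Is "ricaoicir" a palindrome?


Word: "ricaoicir"
Reversed: "ricioacir"
Forward == Backward? ricaoicir != ricioacir
Palindrome = No


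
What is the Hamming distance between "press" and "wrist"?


Comparing character by character (same length = 5):
  Pos 0: 'p' vs 'w' !=
  Pos 1: 'r' vs 'r' =
  Pos 2: 'e' vs 'i' !=
  Pos 3: 's' vs 's' =
  Pos 4: 's' vs 't' !=
Hamming distance = 3


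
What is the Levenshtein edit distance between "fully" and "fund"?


Word 1: "fully" (length 5)
Word 2: "fund" (length 4)
One optimal edit sequence (insert/delete/substitute each cost 1):
  1. keep 'f'
  2. keep 'u'
  3. delete 'l'  (+1)
  4. substitute 'l' -> 'n'  (+1)
  5. substitute 'y' -> 'd'  (+1)
Total edit operations: 3
Edit distance = 3


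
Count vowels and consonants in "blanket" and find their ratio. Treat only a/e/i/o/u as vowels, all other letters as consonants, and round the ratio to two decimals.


Word: "blanket"
Vowels (a,e,i,o,u): 2
Consonants: 5
Ratio = 2/5
= 0.40


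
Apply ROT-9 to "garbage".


Word: "garbage"
Shift: 9
Each letter → (letter + shift) mod 26:
  'g' (6) + 9 = 15 → 'p'
  'a' (0) + 9 = 9 → 'j'
  'r' (17) + 9 = 0 → 'a'
  'b' (1) + 9 = 10 → 'k'
  'a' (0) + 9 = 9 → 'j'
  'g' (6) + 9 = 15 → 'p'
  'e' (4) + 9 = 13 → 'n'
Result = "pjakjpn"


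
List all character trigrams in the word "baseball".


Word: "baseball" (length 8)
Number of trigrams = 8 - 3 + 1 = 6
  Position 0: "bas"
  Position 1: "ase"
  Position 2: "seb"
  Position 3: "eba"
  Position 4: "bal"
  Position 5: "all"
Trigrams = "bas", "ase", "seb", "eba", "bal", "all"


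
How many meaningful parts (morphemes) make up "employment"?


Word: "employment"
Morphemes: employ / -ment
Each morpheme carries meaning
= 2 morphemes


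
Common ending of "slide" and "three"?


Word 1: "slide"
Word 2: "three"
Comparing from end:
  Pos -1: 'e' == 'e'
  Pos -2: 'd' != 'e' (stop)
LCS = "e" (length 1)


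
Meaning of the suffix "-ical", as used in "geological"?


Suffix: -ical
Example: geological (geology + -ical, with a spelling change)
Meaning = relating to


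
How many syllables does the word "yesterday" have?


Word: "yesterday"
Syllable breakdown: yes · ter · day
Counting: 3 parts
= 3 syllables


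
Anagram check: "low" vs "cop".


Word 1: "low" → sorted: low
Word 2: "cop" → sorted: cop
Same letters? low != cop
Anagram = No


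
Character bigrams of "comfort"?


Word: "comfort" (length 7)
Number of bigrams = 7 - 2 + 1 = 6
  Position 0: "co"
  Position 1: "om"
  Position 2: "mf"
  Position 3: "fo"
  Position 4: "or"
  Position 5: "rt"
Bigrams = "co", "om", "mf", "fo", "or", "rt"


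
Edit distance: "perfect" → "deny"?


Word 1: "perfect" (length 7)
Word 2: "deny" (length 4)
One optimal edit sequence (insert/delete/substitute each cost 1):
  1. delete 'p'  (+1)
  2. delete 'e'  (+1)
  3. delete 'r'  (+1)
  4. substitute 'f' -> 'd'  (+1)
  5. keep 'e'
  6. substitute 'c' -> 'n'  (+1)
  7. substitute 't' -> 'y'  (+1)
Total edit operations: 6
Edit distance = 6


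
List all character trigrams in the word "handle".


Word: "handle" (length 6)
Number of trigrams = 6 - 3 + 1 = 4
  Position 0: "han"
  Position 1: "and"
  Position 2: "ndl"
  Position 3: "dle"
Trigrams = "han", "and", "ndl", "dle"


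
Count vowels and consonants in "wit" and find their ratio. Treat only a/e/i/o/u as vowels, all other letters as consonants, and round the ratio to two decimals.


Word: "wit"
Vowels (a,e,i,o,u): 1
Consonants: 2
Ratio = 1/2
= 0.50


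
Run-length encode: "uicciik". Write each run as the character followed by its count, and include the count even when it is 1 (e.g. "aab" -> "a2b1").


String: "uicciik"
Scanning for consecutive runs:
  'u' x 1
  'i' x 1
  'c' x 2
  'i' x 2
  'k' x 1
RLE = "u1i1c2i2k1"


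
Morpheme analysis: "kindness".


Word: "kindness"
Morphemes: kind / -ness
Each morpheme carries meaning
= 2 morphemes


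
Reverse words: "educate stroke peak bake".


Original: "educate stroke peak bake"
Words (1..n): educate | stroke | peak | bake
Reversed (n..1): bake | peak | stroke | educate
Result = "bake peak stroke educate"


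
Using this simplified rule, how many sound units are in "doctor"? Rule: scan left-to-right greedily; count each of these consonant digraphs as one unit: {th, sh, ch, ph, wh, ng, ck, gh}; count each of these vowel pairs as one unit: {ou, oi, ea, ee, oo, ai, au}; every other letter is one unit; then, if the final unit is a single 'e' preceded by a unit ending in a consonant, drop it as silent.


Word: "doctor" (6 letters)
Left-to-right scan:
  (1) 'd' (letter)
  (2) 'o' (letter)
  (3) 'c' (letter)
  (4) 't' (letter)
  (5) 'o' (letter)
  (6) 'r' (letter)
Units from scan: 6
Sound units = 6 units


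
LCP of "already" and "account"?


Word 1: "already"
Word 2: "account"
Comparing from start:
  Pos 0: 'a' == 'a'
  Pos 1: 'l' != 'c' (stop)
LCP = "a" (length 1)


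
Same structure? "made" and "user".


Pattern of "made": [0, 1, 2, 3]
Pattern of "user": [0, 1, 2, 3]
Patterns match
Same pattern = Yes


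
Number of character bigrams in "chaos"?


Word: "chaos" (length 5)
Number of 2-grams = length - 2 + 1 = 5 - 2 + 1
= 4


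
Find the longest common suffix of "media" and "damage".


Word 1: "media"
Word 2: "damage"
Comparing from end:
  Pos -1: 'a' != 'e' (stop)
LCS = "" (length 0)


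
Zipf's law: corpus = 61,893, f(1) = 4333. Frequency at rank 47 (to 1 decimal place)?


Zipf's law: f(r) = f(1) / r
f(1) = 4333
f(47) = 4333 / 47
= 92.2 occurrences


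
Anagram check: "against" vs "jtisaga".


Word 1: "against" → sorted: aaginst
Word 2: "jtisaga" → sorted: aagijst
Same letters? aaginst != aagijst
Anagram = No


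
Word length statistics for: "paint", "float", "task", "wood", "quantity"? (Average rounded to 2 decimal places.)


Lengths: "paint"=5, "float"=5, "task"=4, "wood"=4, "quantity"=8
Sum = 26, Count = 5
Average = 26/5 = 5.20
= avg=5.20, min=4, max=8


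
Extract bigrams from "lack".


Word: "lack" (length 4)
Number of bigrams = 4 - 2 + 1 = 3
  Position 0: "la"
  Position 1: "ac"
  Position 2: "ck"
Bigrams = "la", "ac", "ck"


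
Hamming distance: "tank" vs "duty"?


Comparing character by character (same length = 4):
  Pos 0: 't' vs 'd' !=
  Pos 1: 'a' vs 'u' !=
  Pos 2: 'n' vs 't' !=
  Pos 3: 'k' vs 'y' !=
Hamming distance = 4


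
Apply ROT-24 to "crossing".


Word: "crossing"
Shift: 24
Each letter → (letter + shift) mod 26:
  'c' (2) + 24 = 0 → 'a'
  'r' (17) + 24 = 15 → 'p'
  'o' (14) + 24 = 12 → 'm'
  's' (18) + 24 = 16 → 'q'
  's' (18) + 24 = 16 → 'q'
  'i' (8) + 24 = 6 → 'g'
  'n' (13) + 24 = 11 → 'l'
  'g' (6) + 24 = 4 → 'e'
Result = "apmqqgle"


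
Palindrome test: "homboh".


Word: "homboh"
Reversed: "hobmoh"
Forward == Backward? homboh != hobmoh
Palindrome = No


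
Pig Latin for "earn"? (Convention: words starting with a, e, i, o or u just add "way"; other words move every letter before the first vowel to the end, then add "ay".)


Word: "earn"
Starts with vowel → add 'way'
Pig Latin = "earnway"
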